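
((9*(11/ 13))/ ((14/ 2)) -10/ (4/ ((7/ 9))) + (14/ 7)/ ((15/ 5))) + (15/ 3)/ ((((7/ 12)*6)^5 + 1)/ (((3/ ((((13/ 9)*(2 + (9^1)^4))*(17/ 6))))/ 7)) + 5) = -5907811277881/ 31115763988218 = -0.19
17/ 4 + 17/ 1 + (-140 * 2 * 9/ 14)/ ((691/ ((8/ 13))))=757795/ 35932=21.09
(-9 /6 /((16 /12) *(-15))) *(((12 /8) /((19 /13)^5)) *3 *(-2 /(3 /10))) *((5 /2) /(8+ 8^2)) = -1856465 /158470336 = -0.01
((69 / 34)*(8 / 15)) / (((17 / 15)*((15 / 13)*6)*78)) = 23 / 13005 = 0.00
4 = 4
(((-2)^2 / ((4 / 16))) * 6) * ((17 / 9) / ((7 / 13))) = 7072 / 21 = 336.76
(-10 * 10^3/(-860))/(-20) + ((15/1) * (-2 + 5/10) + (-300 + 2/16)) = -111097/344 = -322.96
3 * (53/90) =53/30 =1.77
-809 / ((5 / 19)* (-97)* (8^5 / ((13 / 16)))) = 199823 / 254279680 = 0.00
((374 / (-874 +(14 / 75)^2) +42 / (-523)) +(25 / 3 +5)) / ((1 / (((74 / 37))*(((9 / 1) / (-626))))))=-0.37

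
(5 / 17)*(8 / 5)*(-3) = -24 / 17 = -1.41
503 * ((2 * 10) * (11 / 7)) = 110660 / 7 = 15808.57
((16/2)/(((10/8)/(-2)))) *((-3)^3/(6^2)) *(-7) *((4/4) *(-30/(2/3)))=3024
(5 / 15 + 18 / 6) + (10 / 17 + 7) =10.92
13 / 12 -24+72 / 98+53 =18121 / 588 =30.82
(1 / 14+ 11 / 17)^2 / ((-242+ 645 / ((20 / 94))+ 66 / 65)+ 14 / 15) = 1140399 / 6166634026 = 0.00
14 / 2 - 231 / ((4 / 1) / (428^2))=-10578869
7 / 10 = 0.70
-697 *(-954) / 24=110823 / 4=27705.75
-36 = -36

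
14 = 14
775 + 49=824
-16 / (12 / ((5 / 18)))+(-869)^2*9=183504113 / 27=6796448.63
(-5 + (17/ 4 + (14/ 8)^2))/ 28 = 37/ 448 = 0.08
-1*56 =-56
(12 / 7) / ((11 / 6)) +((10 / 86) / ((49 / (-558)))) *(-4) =144432 / 23177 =6.23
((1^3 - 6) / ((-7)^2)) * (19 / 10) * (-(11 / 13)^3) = 25289 / 215306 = 0.12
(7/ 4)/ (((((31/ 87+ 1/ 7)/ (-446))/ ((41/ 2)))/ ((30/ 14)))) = -83521305/ 1216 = -68685.28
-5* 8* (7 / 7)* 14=-560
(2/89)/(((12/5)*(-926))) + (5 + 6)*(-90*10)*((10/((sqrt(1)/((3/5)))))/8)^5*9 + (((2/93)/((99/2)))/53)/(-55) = -5986206393249718043/283118119637760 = -21143.85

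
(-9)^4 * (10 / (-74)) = -886.62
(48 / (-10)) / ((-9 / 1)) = 8 / 15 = 0.53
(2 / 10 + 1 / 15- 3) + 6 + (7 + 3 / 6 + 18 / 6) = 413 / 30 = 13.77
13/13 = 1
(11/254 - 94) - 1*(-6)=-87.96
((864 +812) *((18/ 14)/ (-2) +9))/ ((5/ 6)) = 588276/ 35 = 16807.89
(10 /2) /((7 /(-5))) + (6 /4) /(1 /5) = 55 /14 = 3.93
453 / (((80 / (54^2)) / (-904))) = -74633562 / 5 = -14926712.40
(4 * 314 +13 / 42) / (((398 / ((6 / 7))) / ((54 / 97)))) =1424655 / 945847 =1.51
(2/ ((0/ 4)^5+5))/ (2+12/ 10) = 1/ 8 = 0.12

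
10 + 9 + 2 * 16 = 51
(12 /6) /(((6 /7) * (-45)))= -7 /135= -0.05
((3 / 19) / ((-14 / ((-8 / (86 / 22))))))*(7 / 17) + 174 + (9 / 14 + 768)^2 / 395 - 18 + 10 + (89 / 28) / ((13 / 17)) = 11643523309381 / 6989361470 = 1665.89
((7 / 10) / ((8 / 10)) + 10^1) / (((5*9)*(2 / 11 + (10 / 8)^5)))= 40832 / 546345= 0.07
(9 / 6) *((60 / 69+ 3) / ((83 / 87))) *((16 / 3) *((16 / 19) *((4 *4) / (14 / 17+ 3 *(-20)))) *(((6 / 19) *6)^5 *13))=-105953179412201472 / 45174725174987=-2345.41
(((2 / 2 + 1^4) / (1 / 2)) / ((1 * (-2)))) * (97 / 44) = -97 / 22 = -4.41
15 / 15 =1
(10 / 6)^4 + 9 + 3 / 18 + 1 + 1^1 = 3059 / 162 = 18.88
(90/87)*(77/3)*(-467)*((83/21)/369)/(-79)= 1.68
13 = 13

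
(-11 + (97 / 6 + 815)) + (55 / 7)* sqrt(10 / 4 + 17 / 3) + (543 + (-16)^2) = 55* sqrt(6) / 6 + 9715 / 6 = 1641.62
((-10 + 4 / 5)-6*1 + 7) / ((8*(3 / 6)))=-41 / 20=-2.05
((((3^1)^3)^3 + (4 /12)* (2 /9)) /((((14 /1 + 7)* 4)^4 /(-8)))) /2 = -531443 /336063168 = -0.00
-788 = -788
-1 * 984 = -984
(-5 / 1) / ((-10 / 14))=7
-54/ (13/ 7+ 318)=-378/ 2239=-0.17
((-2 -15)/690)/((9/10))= -17/621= -0.03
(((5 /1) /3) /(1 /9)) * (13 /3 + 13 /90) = 403 /6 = 67.17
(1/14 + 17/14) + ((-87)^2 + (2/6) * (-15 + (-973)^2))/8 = 6786163/168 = 40393.83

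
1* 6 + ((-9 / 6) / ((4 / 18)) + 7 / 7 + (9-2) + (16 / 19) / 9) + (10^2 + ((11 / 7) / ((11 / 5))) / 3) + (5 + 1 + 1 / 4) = 272513 / 2394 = 113.83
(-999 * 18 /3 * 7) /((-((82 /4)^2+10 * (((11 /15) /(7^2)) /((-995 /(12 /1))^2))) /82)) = 667622344964400 /81547373449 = 8186.93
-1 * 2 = -2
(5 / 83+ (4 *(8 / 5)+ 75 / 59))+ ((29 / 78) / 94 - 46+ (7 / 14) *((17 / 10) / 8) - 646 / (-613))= -32666304388027 / 880385794080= -37.10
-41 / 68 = -0.60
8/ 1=8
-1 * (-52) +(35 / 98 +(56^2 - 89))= 43391 / 14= 3099.36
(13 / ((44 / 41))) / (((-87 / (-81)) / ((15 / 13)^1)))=16605 / 1276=13.01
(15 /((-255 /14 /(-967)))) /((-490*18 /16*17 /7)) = -7736 /13005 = -0.59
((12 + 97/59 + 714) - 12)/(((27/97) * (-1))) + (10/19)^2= -1478363491/575073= -2570.74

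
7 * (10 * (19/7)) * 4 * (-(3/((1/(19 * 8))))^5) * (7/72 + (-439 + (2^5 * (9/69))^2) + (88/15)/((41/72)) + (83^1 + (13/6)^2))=105130952977553755766784/21689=4847201483588628141.77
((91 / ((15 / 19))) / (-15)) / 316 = -1729 / 71100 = -0.02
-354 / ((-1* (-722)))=-177 / 361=-0.49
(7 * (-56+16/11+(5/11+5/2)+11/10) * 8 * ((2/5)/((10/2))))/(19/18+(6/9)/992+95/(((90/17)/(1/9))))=-12495700224/168491125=-74.16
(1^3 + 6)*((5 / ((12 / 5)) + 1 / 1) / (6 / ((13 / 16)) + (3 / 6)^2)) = 2.83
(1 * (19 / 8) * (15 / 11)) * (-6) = -855 / 44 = -19.43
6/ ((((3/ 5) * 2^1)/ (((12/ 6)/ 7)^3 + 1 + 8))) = 15475/ 343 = 45.12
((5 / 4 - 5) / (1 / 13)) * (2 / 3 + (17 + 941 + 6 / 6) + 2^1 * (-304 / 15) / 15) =-2799121 / 60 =-46652.02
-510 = -510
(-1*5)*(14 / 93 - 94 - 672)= 356120 / 93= 3829.25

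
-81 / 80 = -1.01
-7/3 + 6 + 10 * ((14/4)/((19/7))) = 16.56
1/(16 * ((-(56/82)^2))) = -1681/12544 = -0.13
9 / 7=1.29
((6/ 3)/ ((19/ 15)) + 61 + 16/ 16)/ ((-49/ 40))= -51.90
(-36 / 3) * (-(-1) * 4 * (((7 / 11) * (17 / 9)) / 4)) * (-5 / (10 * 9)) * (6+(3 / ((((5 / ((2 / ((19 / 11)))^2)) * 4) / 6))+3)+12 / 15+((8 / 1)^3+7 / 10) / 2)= 45941497 / 214434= 214.25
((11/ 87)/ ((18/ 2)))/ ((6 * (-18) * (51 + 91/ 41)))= -451/ 184518648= -0.00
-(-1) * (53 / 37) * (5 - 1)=212 / 37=5.73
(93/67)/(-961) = -3/2077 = -0.00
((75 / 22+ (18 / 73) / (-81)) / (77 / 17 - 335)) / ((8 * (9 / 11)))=-836927 / 531507744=-0.00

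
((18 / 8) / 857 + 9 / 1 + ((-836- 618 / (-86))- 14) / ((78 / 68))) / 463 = -4172207135 / 2661674028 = -1.57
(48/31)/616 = 6/2387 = 0.00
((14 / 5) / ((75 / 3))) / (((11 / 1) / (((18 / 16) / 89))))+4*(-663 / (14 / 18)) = -11683385559 / 3426500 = -3409.71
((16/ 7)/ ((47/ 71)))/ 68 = 284/ 5593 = 0.05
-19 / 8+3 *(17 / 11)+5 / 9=2231 / 792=2.82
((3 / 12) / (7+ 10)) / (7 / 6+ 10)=3 / 2278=0.00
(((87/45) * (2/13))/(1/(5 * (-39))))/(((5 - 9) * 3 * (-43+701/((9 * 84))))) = -3654/31807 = -0.11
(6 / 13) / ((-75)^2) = 2 / 24375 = 0.00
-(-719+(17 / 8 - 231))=947.88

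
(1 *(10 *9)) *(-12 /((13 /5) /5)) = -27000 /13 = -2076.92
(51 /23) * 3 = 153 /23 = 6.65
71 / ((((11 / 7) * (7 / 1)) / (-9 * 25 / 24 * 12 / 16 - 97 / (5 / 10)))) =-456743 / 352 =-1297.57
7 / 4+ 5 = 6.75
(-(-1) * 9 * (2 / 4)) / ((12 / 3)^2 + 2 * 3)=9 / 44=0.20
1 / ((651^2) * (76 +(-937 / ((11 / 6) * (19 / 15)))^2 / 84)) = 0.00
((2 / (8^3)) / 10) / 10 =1 / 25600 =0.00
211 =211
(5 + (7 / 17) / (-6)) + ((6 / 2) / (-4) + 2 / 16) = 1757 / 408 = 4.31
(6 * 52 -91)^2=48841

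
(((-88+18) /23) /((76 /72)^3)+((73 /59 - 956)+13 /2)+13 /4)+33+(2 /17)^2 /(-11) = -108248826411373 /118356242708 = -914.60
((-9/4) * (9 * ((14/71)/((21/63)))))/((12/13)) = -7371/568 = -12.98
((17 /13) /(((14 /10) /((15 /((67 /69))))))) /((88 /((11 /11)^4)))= 87975 /536536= 0.16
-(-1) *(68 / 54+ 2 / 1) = 3.26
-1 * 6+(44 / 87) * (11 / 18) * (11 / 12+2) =-23953 / 4698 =-5.10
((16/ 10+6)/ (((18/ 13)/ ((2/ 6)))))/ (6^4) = 247/ 174960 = 0.00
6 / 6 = 1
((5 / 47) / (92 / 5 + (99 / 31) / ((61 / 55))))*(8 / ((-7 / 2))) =-756400 / 66193813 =-0.01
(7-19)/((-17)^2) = -12/289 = -0.04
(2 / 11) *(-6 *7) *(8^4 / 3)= -114688 / 11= -10426.18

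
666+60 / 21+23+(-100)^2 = 74843 / 7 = 10691.86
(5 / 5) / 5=1 / 5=0.20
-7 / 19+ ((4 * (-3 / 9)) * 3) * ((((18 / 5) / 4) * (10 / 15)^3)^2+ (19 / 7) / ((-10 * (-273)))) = -1788697 / 2723175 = -0.66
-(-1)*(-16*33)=-528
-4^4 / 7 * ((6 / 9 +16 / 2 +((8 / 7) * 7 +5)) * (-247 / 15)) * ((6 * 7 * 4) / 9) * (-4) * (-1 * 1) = 26304512 / 27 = 974241.19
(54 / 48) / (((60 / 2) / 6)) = 9 / 40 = 0.22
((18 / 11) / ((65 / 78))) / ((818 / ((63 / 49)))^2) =2187 / 450822295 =0.00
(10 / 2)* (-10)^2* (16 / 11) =8000 / 11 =727.27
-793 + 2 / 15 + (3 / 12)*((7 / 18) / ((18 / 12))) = -428113 / 540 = -792.80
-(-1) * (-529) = -529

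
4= 4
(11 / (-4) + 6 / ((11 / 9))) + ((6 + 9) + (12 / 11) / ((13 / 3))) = 9959 / 572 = 17.41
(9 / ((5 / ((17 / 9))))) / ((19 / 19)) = 17 / 5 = 3.40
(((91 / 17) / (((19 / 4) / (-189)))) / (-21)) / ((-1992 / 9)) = -2457 / 53618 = -0.05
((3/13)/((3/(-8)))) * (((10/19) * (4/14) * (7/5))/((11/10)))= -320/2717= -0.12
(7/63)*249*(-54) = -1494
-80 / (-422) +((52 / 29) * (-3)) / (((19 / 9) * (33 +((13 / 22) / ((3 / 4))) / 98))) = 0.11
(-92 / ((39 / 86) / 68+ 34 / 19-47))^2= 104495499068416 / 25227424881481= 4.14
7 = 7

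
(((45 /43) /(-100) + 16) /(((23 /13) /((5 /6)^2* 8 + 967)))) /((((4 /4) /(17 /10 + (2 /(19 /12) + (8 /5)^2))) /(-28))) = -6385591871659 /4697750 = -1359287.29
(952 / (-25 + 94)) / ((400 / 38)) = 1.31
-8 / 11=-0.73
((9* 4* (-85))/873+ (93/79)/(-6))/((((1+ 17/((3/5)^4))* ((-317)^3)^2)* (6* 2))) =-1531629/665996006310940933705456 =-0.00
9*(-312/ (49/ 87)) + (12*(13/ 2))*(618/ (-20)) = -1811979/ 245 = -7395.83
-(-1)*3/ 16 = 3/ 16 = 0.19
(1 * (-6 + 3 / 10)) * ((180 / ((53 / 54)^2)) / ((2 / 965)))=-1443551220 / 2809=-513902.18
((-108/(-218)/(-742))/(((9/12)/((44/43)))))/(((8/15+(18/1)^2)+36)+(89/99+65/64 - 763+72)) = 50181120/18099151681933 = 0.00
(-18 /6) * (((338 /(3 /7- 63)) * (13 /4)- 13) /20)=4.58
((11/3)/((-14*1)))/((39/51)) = -187/546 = -0.34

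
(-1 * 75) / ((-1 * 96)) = 25 / 32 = 0.78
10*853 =8530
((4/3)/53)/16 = 1/636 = 0.00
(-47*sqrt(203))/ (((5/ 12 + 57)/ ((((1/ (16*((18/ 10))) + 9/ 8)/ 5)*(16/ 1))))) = -31396*sqrt(203)/ 10335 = -43.28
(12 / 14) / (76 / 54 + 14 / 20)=1620 / 3983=0.41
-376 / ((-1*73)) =376 / 73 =5.15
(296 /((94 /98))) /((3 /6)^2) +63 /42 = 116173 /94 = 1235.88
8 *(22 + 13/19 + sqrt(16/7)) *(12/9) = 128 *sqrt(7)/21 + 13792/57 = 258.09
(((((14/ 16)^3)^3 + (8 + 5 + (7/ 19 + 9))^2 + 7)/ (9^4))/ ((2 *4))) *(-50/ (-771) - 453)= -8589526847966043779/ 1960791825274896384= -4.38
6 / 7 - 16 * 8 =-890 / 7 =-127.14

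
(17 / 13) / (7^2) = 0.03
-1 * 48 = -48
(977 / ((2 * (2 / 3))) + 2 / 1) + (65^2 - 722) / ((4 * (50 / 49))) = 1592.98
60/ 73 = 0.82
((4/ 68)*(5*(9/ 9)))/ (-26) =-5/ 442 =-0.01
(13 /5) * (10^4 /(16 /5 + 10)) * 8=520000 /33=15757.58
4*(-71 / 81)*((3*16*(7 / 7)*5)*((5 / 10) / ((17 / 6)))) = -22720 / 153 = -148.50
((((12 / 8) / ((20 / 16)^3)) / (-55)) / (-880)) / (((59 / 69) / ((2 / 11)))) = 828 / 245403125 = 0.00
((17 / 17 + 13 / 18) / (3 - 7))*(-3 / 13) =31 / 312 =0.10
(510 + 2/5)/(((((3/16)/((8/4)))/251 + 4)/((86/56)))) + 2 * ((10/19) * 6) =392872552/1942465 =202.25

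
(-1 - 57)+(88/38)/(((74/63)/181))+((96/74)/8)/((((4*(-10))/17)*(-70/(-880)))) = 7331902/24605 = 297.98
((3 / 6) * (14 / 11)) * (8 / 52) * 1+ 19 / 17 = 1.22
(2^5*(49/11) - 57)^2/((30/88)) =3541924/165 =21466.21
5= 5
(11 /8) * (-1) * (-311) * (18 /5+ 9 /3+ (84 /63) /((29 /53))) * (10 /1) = 13447951 /348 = 38643.54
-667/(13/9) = -6003/13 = -461.77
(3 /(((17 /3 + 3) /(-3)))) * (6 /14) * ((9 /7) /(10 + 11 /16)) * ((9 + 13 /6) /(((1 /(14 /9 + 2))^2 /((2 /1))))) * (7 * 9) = -1646592 /1729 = -952.34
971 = 971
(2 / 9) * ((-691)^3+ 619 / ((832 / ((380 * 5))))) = -22875698381 / 312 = -73319546.09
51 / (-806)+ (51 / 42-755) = -2126608 / 2821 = -753.85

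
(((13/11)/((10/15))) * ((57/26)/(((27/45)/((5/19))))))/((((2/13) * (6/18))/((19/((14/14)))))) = 55575/88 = 631.53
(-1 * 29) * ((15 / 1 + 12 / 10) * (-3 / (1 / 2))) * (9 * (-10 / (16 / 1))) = -15855.75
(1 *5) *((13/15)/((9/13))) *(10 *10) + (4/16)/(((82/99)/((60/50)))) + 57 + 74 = 16766359/22140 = 757.29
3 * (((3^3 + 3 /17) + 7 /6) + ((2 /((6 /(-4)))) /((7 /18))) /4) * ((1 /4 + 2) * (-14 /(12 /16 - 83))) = 176625 /5593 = 31.58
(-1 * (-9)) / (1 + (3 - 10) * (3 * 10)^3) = -9 / 188999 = -0.00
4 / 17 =0.24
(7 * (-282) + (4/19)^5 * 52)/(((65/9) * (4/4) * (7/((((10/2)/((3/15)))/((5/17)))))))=-747828225234/225325009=-3318.89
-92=-92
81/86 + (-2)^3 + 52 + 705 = 64495/86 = 749.94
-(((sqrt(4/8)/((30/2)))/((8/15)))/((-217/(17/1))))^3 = 4913 * sqrt(2)/20927105024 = 0.00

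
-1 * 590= -590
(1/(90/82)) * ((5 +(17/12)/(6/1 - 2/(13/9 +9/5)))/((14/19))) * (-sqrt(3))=-19335559 * sqrt(3)/2971080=-11.27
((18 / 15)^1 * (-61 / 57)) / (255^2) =-122 / 6177375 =-0.00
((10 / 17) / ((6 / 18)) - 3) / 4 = -21 / 68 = -0.31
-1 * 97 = -97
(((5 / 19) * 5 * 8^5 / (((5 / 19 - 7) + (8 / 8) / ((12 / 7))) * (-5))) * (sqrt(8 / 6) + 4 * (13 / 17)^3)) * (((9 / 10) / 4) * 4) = 1179648 * sqrt(3) / 1403 + 15550119936 / 6892939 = 3712.26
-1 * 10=-10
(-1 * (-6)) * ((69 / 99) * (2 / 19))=92 / 209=0.44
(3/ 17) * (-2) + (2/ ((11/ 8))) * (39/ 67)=6186/ 12529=0.49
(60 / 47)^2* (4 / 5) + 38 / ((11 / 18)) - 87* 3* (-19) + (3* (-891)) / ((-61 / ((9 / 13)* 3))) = 98532495090 / 19269107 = 5113.50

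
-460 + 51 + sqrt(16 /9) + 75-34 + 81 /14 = -15157 /42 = -360.88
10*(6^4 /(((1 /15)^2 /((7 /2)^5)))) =1531537875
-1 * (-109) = 109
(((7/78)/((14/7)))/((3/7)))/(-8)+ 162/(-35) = -608243/131040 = -4.64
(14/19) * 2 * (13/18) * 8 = 1456/171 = 8.51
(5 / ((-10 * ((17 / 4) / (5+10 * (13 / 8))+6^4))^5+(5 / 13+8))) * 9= -585 / 4756674547063069862707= -0.00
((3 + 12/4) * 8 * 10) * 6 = 2880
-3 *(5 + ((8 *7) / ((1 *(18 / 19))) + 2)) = -198.33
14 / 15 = 0.93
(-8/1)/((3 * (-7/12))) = 32/7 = 4.57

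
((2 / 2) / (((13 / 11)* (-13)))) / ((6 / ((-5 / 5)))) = 11 / 1014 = 0.01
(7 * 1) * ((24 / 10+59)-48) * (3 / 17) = 1407 / 85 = 16.55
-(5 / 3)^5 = -3125 / 243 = -12.86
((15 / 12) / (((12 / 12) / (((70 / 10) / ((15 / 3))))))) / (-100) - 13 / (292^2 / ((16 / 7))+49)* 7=-5319 / 266800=-0.02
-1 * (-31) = 31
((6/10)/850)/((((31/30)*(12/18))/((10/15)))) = 9/13175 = 0.00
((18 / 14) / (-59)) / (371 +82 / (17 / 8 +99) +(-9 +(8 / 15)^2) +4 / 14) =-1638225 / 27317650888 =-0.00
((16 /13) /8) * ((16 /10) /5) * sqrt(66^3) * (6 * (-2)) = -12672 * sqrt(66) /325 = -316.76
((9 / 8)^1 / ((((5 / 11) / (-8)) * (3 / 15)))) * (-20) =1980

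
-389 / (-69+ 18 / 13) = 5057 / 879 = 5.75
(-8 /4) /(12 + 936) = -1 /474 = -0.00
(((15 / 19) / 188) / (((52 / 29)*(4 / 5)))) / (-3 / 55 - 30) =-1375 / 14116544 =-0.00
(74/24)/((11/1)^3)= 37/15972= 0.00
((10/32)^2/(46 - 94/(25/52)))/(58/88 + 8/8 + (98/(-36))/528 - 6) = 1125/7485968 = 0.00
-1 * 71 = -71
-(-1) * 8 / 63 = 8 / 63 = 0.13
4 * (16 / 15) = 64 / 15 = 4.27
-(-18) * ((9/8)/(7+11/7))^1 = 189/80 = 2.36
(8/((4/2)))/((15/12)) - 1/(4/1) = 59/20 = 2.95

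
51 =51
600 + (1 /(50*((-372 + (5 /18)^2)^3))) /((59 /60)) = 309718283458920205656 /516197139098540465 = 600.00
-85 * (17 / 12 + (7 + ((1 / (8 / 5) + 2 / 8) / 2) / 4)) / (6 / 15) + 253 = -598573 / 384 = -1558.78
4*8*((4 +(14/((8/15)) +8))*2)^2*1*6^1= 1123632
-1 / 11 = -0.09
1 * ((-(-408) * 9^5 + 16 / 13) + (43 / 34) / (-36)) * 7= 2683462570103 / 15912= 168643952.37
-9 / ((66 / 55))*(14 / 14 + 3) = -30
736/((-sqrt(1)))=-736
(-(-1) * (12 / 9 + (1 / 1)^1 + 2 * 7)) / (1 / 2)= 98 / 3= 32.67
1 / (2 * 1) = 1 / 2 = 0.50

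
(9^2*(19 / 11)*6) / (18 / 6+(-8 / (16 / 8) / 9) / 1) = 83106 / 253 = 328.48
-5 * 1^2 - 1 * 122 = -127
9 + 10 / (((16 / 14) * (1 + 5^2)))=971 / 104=9.34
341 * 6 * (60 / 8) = 15345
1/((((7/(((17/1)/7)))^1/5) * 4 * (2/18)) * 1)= 765/196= 3.90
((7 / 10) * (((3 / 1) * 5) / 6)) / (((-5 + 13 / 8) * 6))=-7 / 81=-0.09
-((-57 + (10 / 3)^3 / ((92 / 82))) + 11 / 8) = 112345 / 4968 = 22.61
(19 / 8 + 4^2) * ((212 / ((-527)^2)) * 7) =54537 / 555458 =0.10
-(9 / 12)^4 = -81 / 256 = -0.32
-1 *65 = -65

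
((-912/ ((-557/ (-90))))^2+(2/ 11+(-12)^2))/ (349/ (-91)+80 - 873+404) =-3394320261787/ 60999296886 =-55.65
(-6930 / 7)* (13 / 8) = -6435 / 4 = -1608.75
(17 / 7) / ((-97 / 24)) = -408 / 679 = -0.60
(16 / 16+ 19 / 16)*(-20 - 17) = -1295 / 16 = -80.94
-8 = -8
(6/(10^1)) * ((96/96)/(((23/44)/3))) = 396/115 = 3.44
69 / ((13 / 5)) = 345 / 13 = 26.54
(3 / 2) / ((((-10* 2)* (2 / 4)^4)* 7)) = -6 / 35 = -0.17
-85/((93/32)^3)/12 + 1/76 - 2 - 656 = -120723361817/183393396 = -658.28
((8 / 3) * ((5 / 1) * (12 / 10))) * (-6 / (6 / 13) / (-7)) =208 / 7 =29.71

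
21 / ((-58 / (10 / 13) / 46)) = -12.81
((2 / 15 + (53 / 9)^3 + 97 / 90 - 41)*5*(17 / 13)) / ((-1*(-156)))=20378053 / 2956824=6.89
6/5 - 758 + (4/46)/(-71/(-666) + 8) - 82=-520791678/620885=-838.79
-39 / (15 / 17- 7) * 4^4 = 1632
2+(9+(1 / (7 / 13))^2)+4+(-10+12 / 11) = 5142 / 539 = 9.54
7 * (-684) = -4788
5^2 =25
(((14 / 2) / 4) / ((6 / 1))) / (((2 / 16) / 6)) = 14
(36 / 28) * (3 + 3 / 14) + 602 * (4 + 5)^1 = 531369 / 98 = 5422.13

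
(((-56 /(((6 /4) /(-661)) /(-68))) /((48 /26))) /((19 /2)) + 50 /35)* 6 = -229051588 /399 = -574064.13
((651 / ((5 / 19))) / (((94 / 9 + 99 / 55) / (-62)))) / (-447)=121086 / 4321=28.02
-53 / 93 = -0.57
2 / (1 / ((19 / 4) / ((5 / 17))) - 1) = -2.13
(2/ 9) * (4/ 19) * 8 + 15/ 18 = 413/ 342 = 1.21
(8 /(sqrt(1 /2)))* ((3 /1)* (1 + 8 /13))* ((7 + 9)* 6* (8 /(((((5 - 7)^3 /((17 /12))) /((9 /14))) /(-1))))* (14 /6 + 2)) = 14688* sqrt(2) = 20771.97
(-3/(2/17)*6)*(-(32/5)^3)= 5013504/125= 40108.03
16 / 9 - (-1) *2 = 34 / 9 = 3.78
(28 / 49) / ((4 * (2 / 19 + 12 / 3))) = 19 / 546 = 0.03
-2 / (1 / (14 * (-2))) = 56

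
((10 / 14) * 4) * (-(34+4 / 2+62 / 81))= -59560 / 567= -105.04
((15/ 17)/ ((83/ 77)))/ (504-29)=231/ 134045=0.00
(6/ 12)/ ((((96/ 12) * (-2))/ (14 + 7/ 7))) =-15/ 32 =-0.47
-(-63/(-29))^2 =-3969/841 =-4.72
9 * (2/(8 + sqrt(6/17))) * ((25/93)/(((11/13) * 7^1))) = 132600/1291367 - 975 * sqrt(102)/1291367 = 0.10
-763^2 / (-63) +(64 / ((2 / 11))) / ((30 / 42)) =438011 / 45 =9733.58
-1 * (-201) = 201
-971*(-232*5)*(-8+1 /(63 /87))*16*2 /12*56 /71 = -10020098560 /639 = -15680905.41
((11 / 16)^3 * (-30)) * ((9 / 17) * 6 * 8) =-539055 / 2176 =-247.73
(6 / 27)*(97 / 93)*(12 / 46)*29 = 1.75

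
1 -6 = -5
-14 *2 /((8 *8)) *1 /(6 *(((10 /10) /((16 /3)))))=-7 /18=-0.39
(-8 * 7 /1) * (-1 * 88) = 4928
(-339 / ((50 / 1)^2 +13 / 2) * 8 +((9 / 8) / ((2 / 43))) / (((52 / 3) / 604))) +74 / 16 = 294176119 / 347568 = 846.38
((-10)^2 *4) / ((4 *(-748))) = -0.13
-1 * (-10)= 10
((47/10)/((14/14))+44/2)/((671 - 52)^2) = 267/3831610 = 0.00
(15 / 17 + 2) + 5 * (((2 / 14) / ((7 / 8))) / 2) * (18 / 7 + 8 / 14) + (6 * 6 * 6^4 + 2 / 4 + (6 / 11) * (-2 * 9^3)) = 5883704271 / 128282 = 45865.39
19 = 19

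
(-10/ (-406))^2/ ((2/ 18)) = 225/ 41209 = 0.01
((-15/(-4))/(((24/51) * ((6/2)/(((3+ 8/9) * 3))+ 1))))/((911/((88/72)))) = 2975/349824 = 0.01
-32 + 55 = 23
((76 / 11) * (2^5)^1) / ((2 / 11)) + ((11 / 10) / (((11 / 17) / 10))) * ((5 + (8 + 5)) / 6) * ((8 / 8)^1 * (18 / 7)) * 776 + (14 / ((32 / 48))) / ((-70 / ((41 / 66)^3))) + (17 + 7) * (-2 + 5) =691316232433 / 6708240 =103054.79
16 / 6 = 8 / 3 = 2.67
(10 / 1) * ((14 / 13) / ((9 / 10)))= 1400 / 117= 11.97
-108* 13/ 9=-156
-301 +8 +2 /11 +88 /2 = -2737 /11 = -248.82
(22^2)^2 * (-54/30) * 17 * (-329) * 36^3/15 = 183385206918144/25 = 7335408276725.76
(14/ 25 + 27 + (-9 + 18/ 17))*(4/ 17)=4.62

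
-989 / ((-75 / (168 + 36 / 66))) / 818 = 305601 / 112475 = 2.72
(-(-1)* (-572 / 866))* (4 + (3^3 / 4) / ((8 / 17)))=-83941 / 6928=-12.12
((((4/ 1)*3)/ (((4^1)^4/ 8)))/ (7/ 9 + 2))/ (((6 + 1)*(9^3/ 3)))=1/ 12600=0.00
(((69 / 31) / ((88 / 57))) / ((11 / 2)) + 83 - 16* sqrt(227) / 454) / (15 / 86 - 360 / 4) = -10743679 / 11590590 + 688* sqrt(227) / 1753575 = -0.92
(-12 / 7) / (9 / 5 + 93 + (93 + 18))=-20 / 2401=-0.01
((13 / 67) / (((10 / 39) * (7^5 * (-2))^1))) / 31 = -0.00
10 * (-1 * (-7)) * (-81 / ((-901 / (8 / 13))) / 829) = 45360 / 9710077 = 0.00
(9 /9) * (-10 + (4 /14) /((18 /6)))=-208 /21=-9.90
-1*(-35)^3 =42875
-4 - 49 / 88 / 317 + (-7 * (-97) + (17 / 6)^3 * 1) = 131383727 / 188298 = 697.74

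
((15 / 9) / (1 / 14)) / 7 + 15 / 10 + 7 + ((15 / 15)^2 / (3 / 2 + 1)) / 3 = 359 / 30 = 11.97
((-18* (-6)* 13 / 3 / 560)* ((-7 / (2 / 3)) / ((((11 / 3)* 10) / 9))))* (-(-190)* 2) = -180063 / 220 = -818.47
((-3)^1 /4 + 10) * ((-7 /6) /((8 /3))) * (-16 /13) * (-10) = -1295 /26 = -49.81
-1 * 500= -500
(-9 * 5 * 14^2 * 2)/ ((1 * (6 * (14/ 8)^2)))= -960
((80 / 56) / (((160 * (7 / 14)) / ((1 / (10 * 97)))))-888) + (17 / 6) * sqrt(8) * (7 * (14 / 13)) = -48236159 / 54320 + 1666 * sqrt(2) / 39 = -827.59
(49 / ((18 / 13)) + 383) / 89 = 4.70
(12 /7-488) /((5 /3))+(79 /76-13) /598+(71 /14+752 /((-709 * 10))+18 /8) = -9169789843 /32222632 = -284.58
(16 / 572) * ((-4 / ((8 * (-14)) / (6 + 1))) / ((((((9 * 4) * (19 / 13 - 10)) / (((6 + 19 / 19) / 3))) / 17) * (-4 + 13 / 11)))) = 119 / 371628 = 0.00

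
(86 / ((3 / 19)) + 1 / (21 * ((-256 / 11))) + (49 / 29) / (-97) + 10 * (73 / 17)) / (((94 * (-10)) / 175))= -251767611815 / 2301529088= -109.39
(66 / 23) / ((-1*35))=-0.08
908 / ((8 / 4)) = 454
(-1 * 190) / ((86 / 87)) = -8265 / 43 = -192.21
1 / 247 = 0.00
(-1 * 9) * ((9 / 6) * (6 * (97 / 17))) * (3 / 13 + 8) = -3804.07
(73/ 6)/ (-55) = -73/ 330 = -0.22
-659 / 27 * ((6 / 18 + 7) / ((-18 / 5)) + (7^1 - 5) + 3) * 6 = -105440 / 243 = -433.91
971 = 971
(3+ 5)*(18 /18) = 8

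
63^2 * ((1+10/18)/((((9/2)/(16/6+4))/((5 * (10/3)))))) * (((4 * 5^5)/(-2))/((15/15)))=-8575000000/9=-952777777.78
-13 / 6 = -2.17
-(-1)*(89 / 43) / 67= 89 / 2881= 0.03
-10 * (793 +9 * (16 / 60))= -7954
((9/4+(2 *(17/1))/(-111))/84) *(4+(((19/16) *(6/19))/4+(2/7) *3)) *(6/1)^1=957067/1392384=0.69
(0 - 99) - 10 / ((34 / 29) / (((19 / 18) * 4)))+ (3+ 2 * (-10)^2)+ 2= 10708 / 153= 69.99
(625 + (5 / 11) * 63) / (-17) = -7190 / 187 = -38.45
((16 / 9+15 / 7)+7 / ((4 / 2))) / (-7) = -935 / 882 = -1.06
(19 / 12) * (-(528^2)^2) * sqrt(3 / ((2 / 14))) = -563920253004.55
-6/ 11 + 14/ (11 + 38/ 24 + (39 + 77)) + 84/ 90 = 126472/ 254595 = 0.50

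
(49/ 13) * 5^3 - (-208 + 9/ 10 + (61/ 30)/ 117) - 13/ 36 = 677.88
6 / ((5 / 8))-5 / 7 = 311 / 35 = 8.89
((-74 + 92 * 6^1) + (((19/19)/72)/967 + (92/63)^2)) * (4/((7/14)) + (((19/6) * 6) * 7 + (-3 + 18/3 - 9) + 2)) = 2019664671889/30704184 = 65778.16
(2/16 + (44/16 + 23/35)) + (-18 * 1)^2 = 91709/280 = 327.53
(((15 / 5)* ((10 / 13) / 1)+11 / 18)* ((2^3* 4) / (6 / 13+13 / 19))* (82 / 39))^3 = 4935423436049258676224 / 980123169959037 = 5035513.48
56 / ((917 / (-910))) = -55.57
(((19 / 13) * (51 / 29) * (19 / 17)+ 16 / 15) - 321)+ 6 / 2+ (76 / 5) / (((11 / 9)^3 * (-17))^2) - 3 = -917925220169566 / 2895253284495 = -317.04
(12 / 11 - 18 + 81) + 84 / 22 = 747 / 11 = 67.91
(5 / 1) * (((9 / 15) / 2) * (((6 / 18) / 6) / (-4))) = -1 / 48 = -0.02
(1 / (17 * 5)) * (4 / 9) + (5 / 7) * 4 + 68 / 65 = 272092 / 69615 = 3.91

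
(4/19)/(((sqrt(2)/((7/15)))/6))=28* sqrt(2)/95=0.42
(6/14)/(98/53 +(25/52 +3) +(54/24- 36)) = -4134/274141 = -0.02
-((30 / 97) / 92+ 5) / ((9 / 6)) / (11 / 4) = -89300 / 73623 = -1.21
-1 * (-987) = 987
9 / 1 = 9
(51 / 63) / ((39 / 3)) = 17 / 273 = 0.06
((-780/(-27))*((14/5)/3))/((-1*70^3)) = -13/165375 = -0.00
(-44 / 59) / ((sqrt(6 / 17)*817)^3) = -187*sqrt(102) / 289574750403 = -0.00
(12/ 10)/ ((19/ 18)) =108/ 95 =1.14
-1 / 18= -0.06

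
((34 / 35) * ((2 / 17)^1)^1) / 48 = 1 / 420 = 0.00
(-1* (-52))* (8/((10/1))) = 208/5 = 41.60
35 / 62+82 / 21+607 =796133 / 1302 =611.47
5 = 5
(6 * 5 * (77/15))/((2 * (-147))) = -11/21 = -0.52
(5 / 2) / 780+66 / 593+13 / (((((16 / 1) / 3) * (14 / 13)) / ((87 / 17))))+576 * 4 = 203937980167 / 88067616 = 2315.70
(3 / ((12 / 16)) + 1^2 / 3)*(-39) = -169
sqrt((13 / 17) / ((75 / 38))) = sqrt(25194) / 255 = 0.62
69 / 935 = 0.07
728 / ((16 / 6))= 273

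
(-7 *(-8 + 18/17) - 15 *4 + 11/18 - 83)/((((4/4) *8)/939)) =-8984039/816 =-11009.85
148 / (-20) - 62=-347 / 5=-69.40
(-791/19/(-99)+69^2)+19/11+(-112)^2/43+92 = 416294183/80883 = 5146.87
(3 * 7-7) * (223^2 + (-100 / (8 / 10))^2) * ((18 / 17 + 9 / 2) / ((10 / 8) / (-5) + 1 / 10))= -576422280 / 17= -33907192.94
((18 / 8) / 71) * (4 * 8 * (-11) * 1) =-11.15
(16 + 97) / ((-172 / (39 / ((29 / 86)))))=-4407 / 58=-75.98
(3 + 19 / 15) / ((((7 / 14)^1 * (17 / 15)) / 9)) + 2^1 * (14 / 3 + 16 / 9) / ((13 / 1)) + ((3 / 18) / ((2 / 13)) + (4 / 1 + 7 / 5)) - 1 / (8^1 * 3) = 5982739 / 79560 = 75.20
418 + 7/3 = 1261/3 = 420.33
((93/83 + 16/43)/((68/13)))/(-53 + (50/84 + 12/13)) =-18905523/3410914714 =-0.01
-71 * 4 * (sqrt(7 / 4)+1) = -142 * sqrt(7) - 284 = -659.70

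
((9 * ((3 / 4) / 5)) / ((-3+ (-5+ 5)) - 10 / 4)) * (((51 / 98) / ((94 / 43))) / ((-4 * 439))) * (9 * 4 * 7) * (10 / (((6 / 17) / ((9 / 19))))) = 27177849 / 241488632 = 0.11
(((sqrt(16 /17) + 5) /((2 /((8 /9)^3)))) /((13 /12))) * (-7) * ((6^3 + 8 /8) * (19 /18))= -73884160 /28431 - 59107328 * sqrt(17) /483327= -3102.94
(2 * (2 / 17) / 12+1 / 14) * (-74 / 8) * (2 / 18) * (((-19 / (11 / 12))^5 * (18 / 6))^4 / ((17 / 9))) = -1169730456556540781544775078208959765965187653304320 / 1360973239748568898613623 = -859480864423639220053530300.00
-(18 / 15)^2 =-36 / 25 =-1.44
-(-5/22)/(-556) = -5/12232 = -0.00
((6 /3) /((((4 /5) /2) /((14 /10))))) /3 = 7 /3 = 2.33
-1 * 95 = -95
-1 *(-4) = 4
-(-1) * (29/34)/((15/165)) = 319/34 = 9.38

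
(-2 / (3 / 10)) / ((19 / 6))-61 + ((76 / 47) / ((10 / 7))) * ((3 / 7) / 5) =-1406659 / 22325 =-63.01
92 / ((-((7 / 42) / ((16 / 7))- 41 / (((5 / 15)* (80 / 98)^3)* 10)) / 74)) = 13071360000 / 43272481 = 302.07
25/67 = 0.37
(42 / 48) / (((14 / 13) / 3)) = 39 / 16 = 2.44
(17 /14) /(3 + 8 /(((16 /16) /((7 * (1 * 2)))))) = 17 /1610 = 0.01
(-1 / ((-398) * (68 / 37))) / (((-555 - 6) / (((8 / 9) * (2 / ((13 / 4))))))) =-296 / 222049971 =-0.00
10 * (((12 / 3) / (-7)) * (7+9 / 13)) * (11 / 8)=-60.44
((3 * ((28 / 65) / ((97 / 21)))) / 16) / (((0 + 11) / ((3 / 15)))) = 441 / 1387100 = 0.00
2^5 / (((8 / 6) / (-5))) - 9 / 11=-1329 / 11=-120.82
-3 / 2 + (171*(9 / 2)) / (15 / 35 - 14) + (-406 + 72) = -1961 / 5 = -392.20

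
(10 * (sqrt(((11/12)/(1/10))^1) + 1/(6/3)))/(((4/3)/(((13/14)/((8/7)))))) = 195/64 + 65 * sqrt(330)/64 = 21.50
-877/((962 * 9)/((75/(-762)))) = 21925/2199132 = 0.01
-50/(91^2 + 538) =-50/8819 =-0.01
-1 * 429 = -429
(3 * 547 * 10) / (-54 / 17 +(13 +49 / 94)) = 26223180 / 16531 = 1586.30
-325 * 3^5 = -78975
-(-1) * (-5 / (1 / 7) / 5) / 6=-7 / 6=-1.17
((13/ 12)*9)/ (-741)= -1/ 76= -0.01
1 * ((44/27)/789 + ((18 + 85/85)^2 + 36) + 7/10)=84722471/213030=397.70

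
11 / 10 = 1.10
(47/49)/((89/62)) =2914/4361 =0.67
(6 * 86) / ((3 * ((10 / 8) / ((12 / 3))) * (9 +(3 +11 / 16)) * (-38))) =-1.14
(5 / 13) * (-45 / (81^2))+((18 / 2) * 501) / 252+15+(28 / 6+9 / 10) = 51023827 / 1326780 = 38.46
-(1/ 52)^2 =-1/ 2704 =-0.00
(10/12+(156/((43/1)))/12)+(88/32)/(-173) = 99959/89268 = 1.12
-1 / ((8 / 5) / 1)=-5 / 8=-0.62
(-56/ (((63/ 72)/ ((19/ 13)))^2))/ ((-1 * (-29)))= -184832/ 34307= -5.39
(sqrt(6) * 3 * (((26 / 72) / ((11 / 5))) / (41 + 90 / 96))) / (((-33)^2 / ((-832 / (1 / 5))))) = -1081600 * sqrt(6) / 24113727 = -0.11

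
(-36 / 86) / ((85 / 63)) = -1134 / 3655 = -0.31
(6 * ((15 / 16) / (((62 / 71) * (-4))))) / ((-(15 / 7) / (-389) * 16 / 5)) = -2899995 / 31744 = -91.36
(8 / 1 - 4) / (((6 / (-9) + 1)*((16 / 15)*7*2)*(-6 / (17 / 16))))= -255 / 1792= -0.14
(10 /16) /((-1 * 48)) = -5 /384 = -0.01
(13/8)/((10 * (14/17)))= 221/1120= 0.20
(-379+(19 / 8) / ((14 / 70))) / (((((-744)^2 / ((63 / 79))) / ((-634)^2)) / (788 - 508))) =-72308367285 / 1214704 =-59527.56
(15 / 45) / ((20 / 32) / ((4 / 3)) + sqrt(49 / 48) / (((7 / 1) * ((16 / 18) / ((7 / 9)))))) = 240 / 313 - 112 * sqrt(3) / 939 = 0.56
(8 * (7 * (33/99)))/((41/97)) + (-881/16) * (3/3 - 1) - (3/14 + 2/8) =150497/3444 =43.70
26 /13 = 2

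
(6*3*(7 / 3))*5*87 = 18270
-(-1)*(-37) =-37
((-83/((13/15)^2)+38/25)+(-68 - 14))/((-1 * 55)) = 806903/232375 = 3.47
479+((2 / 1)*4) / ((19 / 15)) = 9221 / 19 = 485.32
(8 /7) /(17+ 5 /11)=0.07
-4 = -4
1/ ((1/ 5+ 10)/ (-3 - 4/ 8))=-35/ 102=-0.34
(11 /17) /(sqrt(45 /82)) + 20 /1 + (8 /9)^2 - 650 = -628.34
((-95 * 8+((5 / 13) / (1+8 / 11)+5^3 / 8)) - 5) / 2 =-1480325 / 3952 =-374.58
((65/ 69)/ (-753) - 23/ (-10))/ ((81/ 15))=1194361/ 2805678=0.43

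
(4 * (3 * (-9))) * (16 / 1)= -1728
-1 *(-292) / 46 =146 / 23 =6.35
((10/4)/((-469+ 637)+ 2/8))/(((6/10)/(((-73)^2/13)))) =266450/26247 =10.15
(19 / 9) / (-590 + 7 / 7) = -1 / 279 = -0.00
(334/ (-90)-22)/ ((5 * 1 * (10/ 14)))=-8099/ 1125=-7.20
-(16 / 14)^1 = -8 / 7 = -1.14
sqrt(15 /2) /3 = sqrt(30) /6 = 0.91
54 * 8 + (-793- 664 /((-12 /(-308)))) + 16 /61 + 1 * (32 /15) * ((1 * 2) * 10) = -1059005 /61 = -17360.74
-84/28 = -3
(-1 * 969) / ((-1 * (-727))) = -969 / 727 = -1.33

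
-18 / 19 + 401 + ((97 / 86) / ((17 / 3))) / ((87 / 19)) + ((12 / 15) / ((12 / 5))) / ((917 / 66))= 295568853519 / 738700354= 400.12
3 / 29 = 0.10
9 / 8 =1.12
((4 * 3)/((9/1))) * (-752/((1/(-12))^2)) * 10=-1443840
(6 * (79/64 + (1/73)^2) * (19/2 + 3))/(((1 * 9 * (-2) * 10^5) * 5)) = -84211/8185344000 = -0.00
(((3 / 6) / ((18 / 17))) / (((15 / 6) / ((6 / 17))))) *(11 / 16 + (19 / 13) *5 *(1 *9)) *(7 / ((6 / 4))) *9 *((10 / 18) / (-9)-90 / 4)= -70732291 / 16848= -4198.26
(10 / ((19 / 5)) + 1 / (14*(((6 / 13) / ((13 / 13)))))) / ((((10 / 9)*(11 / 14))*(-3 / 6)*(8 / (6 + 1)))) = -93387 / 16720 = -5.59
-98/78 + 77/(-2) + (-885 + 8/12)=-72079/78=-924.09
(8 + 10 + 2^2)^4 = 234256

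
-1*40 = -40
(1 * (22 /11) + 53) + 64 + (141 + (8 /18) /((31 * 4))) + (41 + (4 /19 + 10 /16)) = 12800393 /42408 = 301.84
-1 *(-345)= 345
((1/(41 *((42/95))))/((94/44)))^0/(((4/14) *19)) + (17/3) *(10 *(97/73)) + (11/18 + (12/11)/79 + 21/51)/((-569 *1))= 7920036417140/104930063271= 75.48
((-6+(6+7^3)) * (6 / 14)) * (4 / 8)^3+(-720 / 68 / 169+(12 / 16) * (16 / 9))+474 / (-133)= 147479749 / 9170616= 16.08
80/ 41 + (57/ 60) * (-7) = -3853/ 820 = -4.70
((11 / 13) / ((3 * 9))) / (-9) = -0.00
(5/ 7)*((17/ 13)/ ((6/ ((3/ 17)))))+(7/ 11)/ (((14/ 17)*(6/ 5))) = 8065/ 12012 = 0.67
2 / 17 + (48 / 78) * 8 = 1114 / 221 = 5.04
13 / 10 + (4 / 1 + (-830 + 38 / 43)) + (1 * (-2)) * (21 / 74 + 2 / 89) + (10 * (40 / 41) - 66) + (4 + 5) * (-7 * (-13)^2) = -669245839513 / 58055590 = -11527.67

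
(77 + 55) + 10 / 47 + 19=7107 / 47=151.21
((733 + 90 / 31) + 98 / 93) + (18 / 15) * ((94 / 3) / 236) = 20222786 / 27435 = 737.12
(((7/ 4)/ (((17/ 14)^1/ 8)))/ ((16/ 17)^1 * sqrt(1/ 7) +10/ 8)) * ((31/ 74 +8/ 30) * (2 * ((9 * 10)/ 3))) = 709982560/ 1719723 - 76367872 * sqrt(7)/ 1719723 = 295.36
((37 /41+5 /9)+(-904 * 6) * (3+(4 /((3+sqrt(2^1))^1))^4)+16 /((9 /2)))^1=-113299983766 /885969+183287808 * sqrt(2) /2401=-19924.17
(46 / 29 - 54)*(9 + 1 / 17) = -234080 / 493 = -474.81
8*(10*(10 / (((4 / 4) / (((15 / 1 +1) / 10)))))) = 1280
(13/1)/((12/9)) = 39/4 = 9.75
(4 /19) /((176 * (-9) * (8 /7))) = -7 /60192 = -0.00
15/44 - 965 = -42445/44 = -964.66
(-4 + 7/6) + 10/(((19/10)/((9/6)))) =577/114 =5.06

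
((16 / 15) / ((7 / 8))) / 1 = 128 / 105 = 1.22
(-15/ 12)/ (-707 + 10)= 5/ 2788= 0.00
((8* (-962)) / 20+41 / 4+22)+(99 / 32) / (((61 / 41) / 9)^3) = 12066943207 / 36316960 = 332.27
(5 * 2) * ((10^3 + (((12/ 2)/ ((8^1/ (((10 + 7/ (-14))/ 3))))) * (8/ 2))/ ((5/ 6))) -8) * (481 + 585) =10696244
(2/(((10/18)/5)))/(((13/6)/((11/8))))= 297/26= 11.42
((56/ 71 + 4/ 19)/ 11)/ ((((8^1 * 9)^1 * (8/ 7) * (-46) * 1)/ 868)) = -511903/ 24573384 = -0.02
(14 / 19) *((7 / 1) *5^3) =12250 / 19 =644.74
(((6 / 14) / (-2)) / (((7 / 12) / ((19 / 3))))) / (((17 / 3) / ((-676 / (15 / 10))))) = 154128 / 833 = 185.03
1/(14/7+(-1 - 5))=-1/4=-0.25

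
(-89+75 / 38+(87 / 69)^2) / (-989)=1717445 / 19880878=0.09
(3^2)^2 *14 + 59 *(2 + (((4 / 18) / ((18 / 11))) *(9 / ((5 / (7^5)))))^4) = 68926075680942035074319 / 4100625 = 16808675672840612.12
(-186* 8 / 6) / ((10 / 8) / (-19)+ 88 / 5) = -94240 / 6663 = -14.14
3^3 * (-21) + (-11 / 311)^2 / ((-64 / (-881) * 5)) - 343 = -28165048599 / 30950720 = -910.00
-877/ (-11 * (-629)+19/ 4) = -3508/ 27695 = -0.13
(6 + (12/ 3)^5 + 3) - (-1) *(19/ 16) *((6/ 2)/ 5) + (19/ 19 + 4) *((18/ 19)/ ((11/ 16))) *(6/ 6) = 17398873/ 16720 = 1040.60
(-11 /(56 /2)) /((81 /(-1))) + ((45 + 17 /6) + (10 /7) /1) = 111737 /2268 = 49.27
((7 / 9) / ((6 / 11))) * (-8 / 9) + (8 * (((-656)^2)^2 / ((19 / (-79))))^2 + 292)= 416084136356341502483877931192 / 87723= 4743158993152782080912394.00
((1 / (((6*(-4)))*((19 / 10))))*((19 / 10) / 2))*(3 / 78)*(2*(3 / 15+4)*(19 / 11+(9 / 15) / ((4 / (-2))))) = -1099 / 114400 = -0.01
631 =631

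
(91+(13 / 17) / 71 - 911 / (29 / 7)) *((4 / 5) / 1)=-18045556 / 175015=-103.11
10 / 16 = 5 / 8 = 0.62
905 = 905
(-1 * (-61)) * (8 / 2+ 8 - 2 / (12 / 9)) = 1281 / 2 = 640.50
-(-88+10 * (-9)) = 178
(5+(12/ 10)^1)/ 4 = 31/ 20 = 1.55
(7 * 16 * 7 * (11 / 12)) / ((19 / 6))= 4312 / 19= 226.95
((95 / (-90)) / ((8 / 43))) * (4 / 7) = -817 / 252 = -3.24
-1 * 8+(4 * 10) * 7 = 272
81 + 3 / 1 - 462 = -378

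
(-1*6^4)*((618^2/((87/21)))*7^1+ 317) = -24265615824/29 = -836745373.24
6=6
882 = 882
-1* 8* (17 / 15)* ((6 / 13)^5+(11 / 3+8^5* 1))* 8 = -39716019749824 / 16708185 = -2377039.74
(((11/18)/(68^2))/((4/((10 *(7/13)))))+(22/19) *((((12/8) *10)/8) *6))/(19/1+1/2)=535605235/801773856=0.67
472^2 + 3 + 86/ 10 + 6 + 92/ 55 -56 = 2450220/ 11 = 222747.27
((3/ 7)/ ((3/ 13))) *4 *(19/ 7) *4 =3952/ 49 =80.65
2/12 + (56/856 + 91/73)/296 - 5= -8373517/1734042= -4.83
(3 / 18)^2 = 1 / 36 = 0.03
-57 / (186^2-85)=-57 / 34511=-0.00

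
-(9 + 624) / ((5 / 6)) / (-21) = 1266 / 35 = 36.17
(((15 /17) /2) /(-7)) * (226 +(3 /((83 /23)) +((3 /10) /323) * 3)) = -182435871 /12761084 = -14.30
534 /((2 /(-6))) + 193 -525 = -1934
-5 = -5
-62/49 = -1.27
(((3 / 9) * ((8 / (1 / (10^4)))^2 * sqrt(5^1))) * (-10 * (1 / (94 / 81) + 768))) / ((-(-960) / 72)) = -2750763250005.83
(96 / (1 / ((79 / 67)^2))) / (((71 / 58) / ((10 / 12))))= 28958240 / 318719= 90.86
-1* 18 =-18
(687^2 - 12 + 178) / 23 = 472135 / 23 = 20527.61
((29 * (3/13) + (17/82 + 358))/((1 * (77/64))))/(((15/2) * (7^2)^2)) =1185472/70385315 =0.02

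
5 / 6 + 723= 4343 / 6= 723.83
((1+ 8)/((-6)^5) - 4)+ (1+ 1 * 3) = -1/864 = -0.00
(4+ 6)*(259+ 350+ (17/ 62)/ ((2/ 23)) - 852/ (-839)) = 6131.69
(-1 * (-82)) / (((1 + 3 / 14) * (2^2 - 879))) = -164 / 2125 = -0.08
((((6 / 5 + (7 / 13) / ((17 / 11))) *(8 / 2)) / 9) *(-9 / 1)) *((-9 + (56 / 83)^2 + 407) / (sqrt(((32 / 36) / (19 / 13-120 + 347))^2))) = -12554073647874 / 19792097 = -634297.30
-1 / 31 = -0.03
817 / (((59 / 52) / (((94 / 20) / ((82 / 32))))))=15973984 / 12095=1320.71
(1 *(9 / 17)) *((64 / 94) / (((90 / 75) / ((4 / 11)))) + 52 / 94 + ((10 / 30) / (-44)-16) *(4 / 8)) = -269661 / 70312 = -3.84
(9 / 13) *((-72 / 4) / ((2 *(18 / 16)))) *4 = -22.15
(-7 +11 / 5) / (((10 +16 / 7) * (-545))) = 84 / 117175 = 0.00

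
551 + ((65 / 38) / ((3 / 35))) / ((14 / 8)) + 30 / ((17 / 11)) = 563779 / 969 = 581.82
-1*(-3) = 3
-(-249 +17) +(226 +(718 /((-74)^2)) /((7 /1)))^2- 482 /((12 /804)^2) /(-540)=55323.31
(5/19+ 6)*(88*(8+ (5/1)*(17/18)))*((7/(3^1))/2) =4196654/513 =8180.61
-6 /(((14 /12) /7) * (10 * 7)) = -18 /35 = -0.51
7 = 7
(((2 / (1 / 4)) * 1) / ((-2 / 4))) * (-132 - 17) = 2384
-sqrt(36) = -6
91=91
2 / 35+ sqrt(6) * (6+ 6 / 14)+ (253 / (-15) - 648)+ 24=-13457 / 21+ 45 * sqrt(6) / 7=-625.06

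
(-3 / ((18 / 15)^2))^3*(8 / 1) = -15625 / 216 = -72.34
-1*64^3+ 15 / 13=-3407857 / 13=-262142.85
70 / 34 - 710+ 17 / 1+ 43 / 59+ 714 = 23859 / 1003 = 23.79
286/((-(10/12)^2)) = -10296/25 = -411.84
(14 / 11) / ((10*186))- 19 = -194363 / 10230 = -19.00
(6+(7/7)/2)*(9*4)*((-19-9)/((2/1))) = -3276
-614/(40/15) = -921/4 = -230.25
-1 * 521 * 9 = -4689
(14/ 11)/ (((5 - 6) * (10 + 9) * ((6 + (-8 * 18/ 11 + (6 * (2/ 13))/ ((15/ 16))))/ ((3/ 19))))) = 1365/ 788063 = 0.00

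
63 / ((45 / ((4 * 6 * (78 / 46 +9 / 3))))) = 18144 / 115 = 157.77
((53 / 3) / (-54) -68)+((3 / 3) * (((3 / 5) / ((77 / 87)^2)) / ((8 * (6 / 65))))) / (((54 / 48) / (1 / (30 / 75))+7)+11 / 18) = -190094092037 / 2787365196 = -68.20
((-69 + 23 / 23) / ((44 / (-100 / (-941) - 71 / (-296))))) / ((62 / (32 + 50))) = -67198467 / 94980776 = -0.71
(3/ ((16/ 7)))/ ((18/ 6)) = 7/ 16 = 0.44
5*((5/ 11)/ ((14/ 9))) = 225/ 154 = 1.46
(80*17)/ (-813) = -1360/ 813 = -1.67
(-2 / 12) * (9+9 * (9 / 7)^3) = -1608 / 343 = -4.69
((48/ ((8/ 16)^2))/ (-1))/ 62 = -96/ 31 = -3.10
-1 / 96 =-0.01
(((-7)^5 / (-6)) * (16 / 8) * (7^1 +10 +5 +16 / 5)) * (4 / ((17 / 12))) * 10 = 67765824 / 17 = 3986224.94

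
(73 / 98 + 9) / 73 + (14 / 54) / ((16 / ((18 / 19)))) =242779 / 1631112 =0.15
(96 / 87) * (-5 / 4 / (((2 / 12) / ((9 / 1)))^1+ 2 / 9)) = -2160 / 377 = -5.73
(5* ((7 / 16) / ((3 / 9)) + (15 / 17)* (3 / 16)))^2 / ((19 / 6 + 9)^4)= 81812025 / 32828366596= 0.00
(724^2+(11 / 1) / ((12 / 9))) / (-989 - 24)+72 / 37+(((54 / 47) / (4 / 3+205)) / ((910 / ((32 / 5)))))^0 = -514.51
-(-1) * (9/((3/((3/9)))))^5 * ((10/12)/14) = 5/84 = 0.06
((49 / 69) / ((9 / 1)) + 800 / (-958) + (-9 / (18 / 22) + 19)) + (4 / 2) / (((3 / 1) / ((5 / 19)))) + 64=403641791 / 5651721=71.42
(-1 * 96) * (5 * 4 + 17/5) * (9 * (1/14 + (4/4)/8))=-138996/35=-3971.31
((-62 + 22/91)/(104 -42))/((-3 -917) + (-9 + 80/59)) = 165790/154396151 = 0.00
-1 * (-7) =7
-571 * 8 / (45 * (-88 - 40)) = 0.79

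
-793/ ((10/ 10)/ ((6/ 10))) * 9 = -21411/ 5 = -4282.20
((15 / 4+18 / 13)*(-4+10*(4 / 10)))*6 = 0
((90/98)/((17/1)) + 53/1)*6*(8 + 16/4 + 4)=4242624/833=5093.19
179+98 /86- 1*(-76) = 11014 /43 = 256.14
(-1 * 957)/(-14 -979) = 319/331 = 0.96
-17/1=-17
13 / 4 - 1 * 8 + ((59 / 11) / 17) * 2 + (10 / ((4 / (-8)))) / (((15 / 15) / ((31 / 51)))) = -36523 / 2244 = -16.28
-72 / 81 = -8 / 9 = -0.89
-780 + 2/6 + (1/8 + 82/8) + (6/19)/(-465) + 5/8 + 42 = -726.67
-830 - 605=-1435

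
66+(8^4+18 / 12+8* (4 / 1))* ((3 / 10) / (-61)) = 55743 / 1220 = 45.69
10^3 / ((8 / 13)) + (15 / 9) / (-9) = 43870 / 27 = 1624.81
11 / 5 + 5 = 7.20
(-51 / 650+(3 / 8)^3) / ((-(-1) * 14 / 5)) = -4281 / 465920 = -0.01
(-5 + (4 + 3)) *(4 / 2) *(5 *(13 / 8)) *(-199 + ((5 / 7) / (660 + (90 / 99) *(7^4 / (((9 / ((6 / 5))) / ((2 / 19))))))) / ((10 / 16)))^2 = 1478156244224270585 / 1148518648802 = 1287011.10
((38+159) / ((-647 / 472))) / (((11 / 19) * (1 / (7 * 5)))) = -61834360 / 7117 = -8688.26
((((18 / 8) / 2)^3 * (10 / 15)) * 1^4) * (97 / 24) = 7857 / 2048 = 3.84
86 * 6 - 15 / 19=9789 / 19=515.21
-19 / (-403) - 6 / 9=-0.62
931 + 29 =960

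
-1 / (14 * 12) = -1 / 168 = -0.01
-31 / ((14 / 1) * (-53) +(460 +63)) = 31 / 219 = 0.14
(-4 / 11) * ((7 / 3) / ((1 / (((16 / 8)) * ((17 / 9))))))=-952 / 297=-3.21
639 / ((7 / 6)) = 3834 / 7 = 547.71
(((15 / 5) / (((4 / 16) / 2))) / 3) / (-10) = -4 / 5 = -0.80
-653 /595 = -1.10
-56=-56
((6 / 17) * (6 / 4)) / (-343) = -9 / 5831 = -0.00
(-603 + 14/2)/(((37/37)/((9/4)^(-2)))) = -9536/81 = -117.73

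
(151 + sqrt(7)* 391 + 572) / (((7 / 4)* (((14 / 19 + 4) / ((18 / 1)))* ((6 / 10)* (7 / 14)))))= 36632 / 7 + 59432* sqrt(7) / 21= 12720.87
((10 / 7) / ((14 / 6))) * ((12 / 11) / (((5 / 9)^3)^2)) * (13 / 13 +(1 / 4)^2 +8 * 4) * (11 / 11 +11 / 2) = 32892477813 / 6737500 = 4882.00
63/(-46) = -63/46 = -1.37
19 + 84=103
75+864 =939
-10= -10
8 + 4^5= 1032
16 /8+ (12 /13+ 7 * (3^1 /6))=167 /26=6.42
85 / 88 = 0.97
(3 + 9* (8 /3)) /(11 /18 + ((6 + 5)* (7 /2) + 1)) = 0.67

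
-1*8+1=-7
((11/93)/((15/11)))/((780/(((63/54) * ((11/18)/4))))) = 9317/470059200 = 0.00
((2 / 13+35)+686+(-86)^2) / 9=105523 / 117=901.91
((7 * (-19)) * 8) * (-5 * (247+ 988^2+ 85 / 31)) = 161026855920 / 31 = 5194414707.10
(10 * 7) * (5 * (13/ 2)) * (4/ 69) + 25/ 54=164375/ 1242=132.35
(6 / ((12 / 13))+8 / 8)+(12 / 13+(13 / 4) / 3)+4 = 13.51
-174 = -174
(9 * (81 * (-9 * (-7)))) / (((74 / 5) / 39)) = 8955765 / 74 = 121023.85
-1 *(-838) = 838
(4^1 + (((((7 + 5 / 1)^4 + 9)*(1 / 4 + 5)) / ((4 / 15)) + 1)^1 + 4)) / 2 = 6534819 / 32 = 204213.09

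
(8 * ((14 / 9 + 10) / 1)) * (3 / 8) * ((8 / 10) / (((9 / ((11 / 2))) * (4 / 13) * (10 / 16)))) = 59488 / 675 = 88.13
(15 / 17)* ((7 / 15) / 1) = 7 / 17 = 0.41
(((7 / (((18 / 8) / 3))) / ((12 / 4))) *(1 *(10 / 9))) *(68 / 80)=238 / 81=2.94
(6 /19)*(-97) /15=-194 /95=-2.04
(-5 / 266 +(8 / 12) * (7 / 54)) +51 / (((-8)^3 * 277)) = 102769361 / 1527869952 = 0.07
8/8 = 1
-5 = -5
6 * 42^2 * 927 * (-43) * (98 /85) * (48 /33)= -661521676032 /935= -707509813.94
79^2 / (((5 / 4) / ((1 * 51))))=1273164 / 5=254632.80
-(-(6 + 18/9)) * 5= 40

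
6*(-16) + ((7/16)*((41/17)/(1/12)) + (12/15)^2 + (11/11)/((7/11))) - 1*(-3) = -929709/11900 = -78.13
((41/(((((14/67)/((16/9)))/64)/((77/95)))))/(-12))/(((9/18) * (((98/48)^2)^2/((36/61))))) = -3421960667136/33407021795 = -102.43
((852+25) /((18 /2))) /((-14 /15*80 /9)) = -2631 /224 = -11.75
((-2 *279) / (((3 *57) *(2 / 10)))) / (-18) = 0.91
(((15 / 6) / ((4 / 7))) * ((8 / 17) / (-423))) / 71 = -35 / 510561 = -0.00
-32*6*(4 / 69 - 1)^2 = -170.38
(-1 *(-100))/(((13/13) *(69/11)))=1100/69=15.94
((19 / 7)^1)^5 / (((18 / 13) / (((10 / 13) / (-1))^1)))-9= -13741862 / 151263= -90.85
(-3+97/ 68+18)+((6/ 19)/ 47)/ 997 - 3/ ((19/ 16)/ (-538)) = 83280392453/ 60541828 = 1375.58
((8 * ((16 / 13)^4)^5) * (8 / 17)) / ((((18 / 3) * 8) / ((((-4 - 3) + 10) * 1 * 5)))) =24178516392292583494123520 / 323084384172973590459617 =74.84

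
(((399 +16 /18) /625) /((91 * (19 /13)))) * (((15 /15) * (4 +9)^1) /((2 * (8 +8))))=46787 /23940000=0.00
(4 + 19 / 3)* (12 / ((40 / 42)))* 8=5208 / 5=1041.60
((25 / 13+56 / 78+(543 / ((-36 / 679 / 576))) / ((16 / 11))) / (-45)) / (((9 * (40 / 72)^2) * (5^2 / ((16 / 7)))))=506146912 / 170625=2966.43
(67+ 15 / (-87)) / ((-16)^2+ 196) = 969 / 6554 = 0.15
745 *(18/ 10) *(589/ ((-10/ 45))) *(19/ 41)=-135064179/ 82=-1647124.13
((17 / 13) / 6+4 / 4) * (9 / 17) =285 / 442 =0.64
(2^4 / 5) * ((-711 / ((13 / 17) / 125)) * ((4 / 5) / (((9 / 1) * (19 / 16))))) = -6876160 / 247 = -27838.70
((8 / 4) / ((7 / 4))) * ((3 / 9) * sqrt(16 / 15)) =32 * sqrt(15) / 315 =0.39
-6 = -6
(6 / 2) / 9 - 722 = -2165 / 3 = -721.67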